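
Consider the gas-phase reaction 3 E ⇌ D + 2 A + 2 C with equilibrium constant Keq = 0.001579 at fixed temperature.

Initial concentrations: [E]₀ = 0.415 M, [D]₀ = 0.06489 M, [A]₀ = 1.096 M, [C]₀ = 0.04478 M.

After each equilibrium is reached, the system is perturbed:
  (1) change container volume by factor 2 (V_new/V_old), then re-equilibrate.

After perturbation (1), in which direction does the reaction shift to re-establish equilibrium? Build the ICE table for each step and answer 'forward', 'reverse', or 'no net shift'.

Q₀ = 0.002187 vs Keq = 0.001579 ⇒ Q>K, reverse
Step 1:
                    E           D           A           C
  init          0.415     0.06489       1.096     0.04478
  Δ          0.007218   -0.002406   -0.004812   -0.004812
  eq           0.4222     0.06248       1.091     0.03997
  solve Keq expr → x = -0.002406; check Q = 0.001579
Then change container volume by factor 2 (V_new/V_old).
Step 2:
                    E           D           A           C
  init         0.2111     0.03124      0.5456     0.01998
  Δ          -0.01741    0.005802      0.0116      0.0116
  eq           0.1937     0.03704      0.5572     0.03159
  solve Keq expr → x = 0.005802; check Q = 0.001579

Direction: forward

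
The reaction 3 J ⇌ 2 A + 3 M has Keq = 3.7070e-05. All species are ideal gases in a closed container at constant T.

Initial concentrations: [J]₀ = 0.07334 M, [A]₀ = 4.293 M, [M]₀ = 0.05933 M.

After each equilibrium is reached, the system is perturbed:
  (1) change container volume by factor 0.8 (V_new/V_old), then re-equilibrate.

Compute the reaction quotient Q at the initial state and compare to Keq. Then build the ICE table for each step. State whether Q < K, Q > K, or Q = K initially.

Q₀ = 9.757 vs Keq = 3.7070e-05 ⇒ Q>K, reverse
Step 1:
                    J           A           M
  Initial     0.07334       4.293     0.05933
  Change      0.05767    -0.03844    -0.05767
  Equil         0.131       4.255    0.001664
  solve Keq expr → x = -0.01922; check Q = 3.7070e-05
Then change container volume by factor 0.8 (V_new/V_old).
Step 2:
                    J           A           M
  Initial      0.1638       5.318     0.00208
  Change   2.8430e-04 -1.8953e-04 -2.8430e-04
  Equil         0.164       5.318    0.001795
  solve Keq expr → x = -9.4766e-05; check Q = 3.7070e-05

Q₀ = 9.757; Q > K (proceeds reverse)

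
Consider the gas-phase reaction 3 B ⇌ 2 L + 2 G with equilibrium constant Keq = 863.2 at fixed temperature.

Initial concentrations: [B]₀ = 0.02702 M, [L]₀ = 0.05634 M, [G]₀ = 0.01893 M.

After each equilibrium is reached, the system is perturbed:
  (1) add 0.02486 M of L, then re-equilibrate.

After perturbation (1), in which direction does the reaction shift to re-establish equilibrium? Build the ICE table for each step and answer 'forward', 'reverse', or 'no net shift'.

Q₀ = 0.05766 vs Keq = 863.2 ⇒ Q<K, forward
Step 1:
                   B          L          G
  Initial    0.02702    0.05634    0.01893
  Change    -0.02503    0.01669    0.01669
  Equil     0.001986    0.07303    0.03562
  solve Keq expr → x = 0.008345; check Q = 863.2
Then add 0.02486 M of L.
Step 2:
                   B          L          G
  Initial   0.001986    0.09789    0.03562
  Change  4.1157e-04 -2.7438e-04 -2.7438e-04
  Equil     0.002398    0.09761    0.03534
  solve Keq expr → x = -1.3719e-04; check Q = 863.2

Direction: reverse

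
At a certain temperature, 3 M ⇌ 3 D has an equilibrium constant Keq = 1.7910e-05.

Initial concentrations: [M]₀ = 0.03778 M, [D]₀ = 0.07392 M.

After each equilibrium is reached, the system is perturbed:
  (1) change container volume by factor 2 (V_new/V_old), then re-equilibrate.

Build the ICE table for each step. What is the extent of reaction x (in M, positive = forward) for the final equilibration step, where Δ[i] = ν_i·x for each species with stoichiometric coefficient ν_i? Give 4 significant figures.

x = 0 M

Q₀ = 7.49 vs Keq = 1.7910e-05 ⇒ Q>K, reverse
Step 1:
                    M           D
  I           0.03778     0.07392
  C           0.07107    -0.07107
  E            0.1089    0.002848
  solve Keq expr → x = -0.02369; check Q = 1.7910e-05
Then change container volume by factor 2 (V_new/V_old).
Step 2:
                    M           D
  I           0.05443    0.001424
  C                 0           0
  E           0.05443    0.001424
  solve Keq expr → x = 0; check Q = 1.7910e-05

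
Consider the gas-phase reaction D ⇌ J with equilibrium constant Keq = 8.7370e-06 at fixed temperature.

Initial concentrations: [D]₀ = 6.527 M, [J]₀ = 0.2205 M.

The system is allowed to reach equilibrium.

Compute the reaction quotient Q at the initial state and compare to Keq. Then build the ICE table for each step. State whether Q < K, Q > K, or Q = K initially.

Q₀ = 0.03378; Q > K (proceeds reverse)

Q₀ = 0.03378 vs Keq = 8.7370e-06 ⇒ Q>K, reverse
Step 1:
                   D          J
  I            6.527     0.2205
  C           0.2204    -0.2204
  E            6.747 5.8952e-05
  solve Keq expr → x = -0.2204; check Q = 8.7370e-06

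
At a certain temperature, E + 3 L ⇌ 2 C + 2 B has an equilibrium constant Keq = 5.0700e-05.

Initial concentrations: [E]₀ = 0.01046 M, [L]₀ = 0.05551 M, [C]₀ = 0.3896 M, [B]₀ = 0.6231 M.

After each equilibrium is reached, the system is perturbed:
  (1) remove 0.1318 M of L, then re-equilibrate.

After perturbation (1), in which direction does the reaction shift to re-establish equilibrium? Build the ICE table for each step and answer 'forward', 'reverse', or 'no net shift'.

Q₀ = 3.2939e+04 vs Keq = 5.0700e-05 ⇒ Q>K, reverse
Step 1:
                    E           L           C           B
  Initial     0.01046     0.05551      0.3896      0.6231
  Change       0.1915      0.5744     -0.3829     -0.3829
  Equil        0.2019      0.6299    0.006661      0.2402
  solve Keq expr → x = -0.1915; check Q = 5.0700e-05
Then remove 0.1318 M of L.
Step 2:
                    E           L           C           B
  Initial      0.2019      0.4981    0.006661      0.2402
  Change   9.4422e-04    0.002833   -0.001888   -0.001888
  Equil        0.2029       0.501    0.004772      0.2383
  solve Keq expr → x = -9.4422e-04; check Q = 5.0700e-05

Direction: reverse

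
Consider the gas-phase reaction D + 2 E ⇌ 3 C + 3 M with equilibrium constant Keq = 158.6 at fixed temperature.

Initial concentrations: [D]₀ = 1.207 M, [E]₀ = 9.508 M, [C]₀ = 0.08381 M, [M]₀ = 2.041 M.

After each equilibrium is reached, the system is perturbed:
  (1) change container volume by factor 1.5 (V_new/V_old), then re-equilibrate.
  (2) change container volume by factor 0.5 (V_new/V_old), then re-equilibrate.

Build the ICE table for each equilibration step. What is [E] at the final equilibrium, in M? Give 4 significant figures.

Q₀ = 4.5870e-05 vs Keq = 158.6 ⇒ Q<K, forward
Step 1:
                   D          E          C          M
  init         1.207      9.508    0.08381      2.041
  Δ          -0.9255     -1.851      2.777      2.777
  eq          0.2815      7.657       2.86      4.818
  solve Keq expr → x = 0.9255; check Q = 158.6
Then change container volume by factor 1.5 (V_new/V_old).
Step 2:
                   D          E          C          M
  init        0.1876      5.105      1.907      3.212
  Δ         -0.08148     -0.163     0.2444     0.2444
  eq          0.1062      4.942      2.151      3.456
  solve Keq expr → x = 0.08148; check Q = 158.6
Then change container volume by factor 0.5 (V_new/V_old).
Step 3:
                   D          E          C          M
  init        0.2123      9.883      4.303      6.912
  Δ           0.2935     0.5871    -0.8806    -0.8806
  eq          0.5059      10.47      3.422      6.032
  solve Keq expr → x = -0.2935; check Q = 158.6

[E]_eq = 10.47 M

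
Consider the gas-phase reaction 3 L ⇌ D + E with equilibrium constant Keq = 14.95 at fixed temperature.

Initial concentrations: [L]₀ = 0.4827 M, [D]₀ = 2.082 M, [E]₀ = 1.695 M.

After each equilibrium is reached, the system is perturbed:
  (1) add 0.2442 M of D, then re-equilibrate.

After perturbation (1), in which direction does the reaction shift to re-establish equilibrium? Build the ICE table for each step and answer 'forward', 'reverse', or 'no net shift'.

Q₀ = 31.38 vs Keq = 14.95 ⇒ Q>K, reverse
Step 1:
                   L          D          E
  I           0.4827      2.082      1.695
  C            0.126   -0.04201   -0.04201
  E           0.6087       2.04      1.653
  solve Keq expr → x = -0.04201; check Q = 14.95
Then add 0.2442 M of D.
Step 2:
                   L          D          E
  I           0.6087      2.284      1.653
  C          0.02178  -0.007261  -0.007261
  E           0.6305      2.277      1.646
  solve Keq expr → x = -0.007261; check Q = 14.95

Direction: reverse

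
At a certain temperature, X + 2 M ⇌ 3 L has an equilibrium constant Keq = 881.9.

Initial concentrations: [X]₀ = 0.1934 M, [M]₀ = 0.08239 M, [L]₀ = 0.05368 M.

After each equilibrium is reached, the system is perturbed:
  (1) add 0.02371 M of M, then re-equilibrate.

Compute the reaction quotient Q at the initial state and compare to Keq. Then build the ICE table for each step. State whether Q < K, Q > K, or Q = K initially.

Q₀ = 0.1178; Q < K (proceeds forward)

Q₀ = 0.1178 vs Keq = 881.9 ⇒ Q<K, forward
Step 1:
                  X         M         L
  init       0.1934   0.08239   0.05368
  Δ        -0.03824  -0.07648    0.1147
  eq         0.1552  0.005908    0.1684
  solve Keq expr → x = 0.03824; check Q = 881.9
Then add 0.02371 M of M.
Step 2:
                  X         M         L
  init       0.1552   0.02962    0.1684
  Δ        -0.01082  -0.02164   0.03246
  eq         0.1443  0.007979    0.2009
  solve Keq expr → x = 0.01082; check Q = 881.9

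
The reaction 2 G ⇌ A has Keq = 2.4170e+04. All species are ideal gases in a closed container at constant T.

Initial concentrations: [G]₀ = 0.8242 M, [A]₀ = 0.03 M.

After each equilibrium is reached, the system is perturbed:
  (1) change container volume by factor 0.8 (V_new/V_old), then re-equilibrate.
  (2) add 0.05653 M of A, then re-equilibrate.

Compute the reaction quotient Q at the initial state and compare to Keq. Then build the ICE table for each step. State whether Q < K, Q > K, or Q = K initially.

Q₀ = 0.04416; Q < K (proceeds forward)

Q₀ = 0.04416 vs Keq = 2.4170e+04 ⇒ Q<K, forward
Step 1:
                  G         A
  I          0.8242      0.03
  C         -0.8199      0.41
  E        0.004266      0.44
  solve Keq expr → x = 0.41; check Q = 2.4170e+04
Then change container volume by factor 0.8 (V_new/V_old).
Step 2:
                  G         A
  I        0.005333      0.55
  C       -5.6181e-04 2.8091e-04
  E        0.004771    0.5502
  solve Keq expr → x = 2.8091e-04; check Q = 2.4170e+04
Then add 0.05653 M of A.
Step 3:
                  G         A
  I        0.004771    0.6068
  C       2.3861e-04 -1.1931e-04
  E         0.00501    0.6067
  solve Keq expr → x = -1.1931e-04; check Q = 2.4170e+04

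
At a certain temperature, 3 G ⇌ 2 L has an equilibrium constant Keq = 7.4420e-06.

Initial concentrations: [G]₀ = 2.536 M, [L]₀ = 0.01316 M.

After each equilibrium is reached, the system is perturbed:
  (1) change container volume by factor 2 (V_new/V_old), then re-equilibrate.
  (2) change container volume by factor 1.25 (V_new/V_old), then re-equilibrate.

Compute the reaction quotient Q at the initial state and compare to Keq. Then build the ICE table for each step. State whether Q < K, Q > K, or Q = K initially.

Q₀ = 1.0619e-05; Q > K (proceeds reverse)

Q₀ = 1.0619e-05 vs Keq = 7.4420e-06 ⇒ Q>K, reverse
Step 1:
                   G          L
  init         2.536    0.01316
  Δ         0.003183  -0.002122
  eq           2.539    0.01104
  solve Keq expr → x = -0.001061; check Q = 7.4420e-06
Then change container volume by factor 2 (V_new/V_old).
Step 2:
                   G          L
  init          1.27   0.005519
  Δ         0.002408  -0.001605
  eq           1.272   0.003914
  solve Keq expr → x = -8.0268e-04; check Q = 7.4420e-06
Then change container volume by factor 1.25 (V_new/V_old).
Step 3:
                   G          L
  init         1.018   0.003131
  Δ       4.9275e-04 -3.2850e-04
  eq           1.018   0.002802
  solve Keq expr → x = -1.6425e-04; check Q = 7.4420e-06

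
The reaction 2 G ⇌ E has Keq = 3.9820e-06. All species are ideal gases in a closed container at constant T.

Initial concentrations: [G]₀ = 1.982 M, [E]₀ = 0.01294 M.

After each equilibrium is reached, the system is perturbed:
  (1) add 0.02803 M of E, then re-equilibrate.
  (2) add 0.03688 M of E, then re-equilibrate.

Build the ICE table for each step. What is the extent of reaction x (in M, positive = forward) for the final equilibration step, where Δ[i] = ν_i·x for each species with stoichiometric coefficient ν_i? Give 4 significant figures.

Q₀ = 0.003294 vs Keq = 3.9820e-06 ⇒ Q>K, reverse
Step 1:
                  G         E
  I           1.982   0.01294
  C         0.02585  -0.01292
  E           2.008 1.6053e-05
  solve Keq expr → x = -0.01292; check Q = 3.9820e-06
Then add 0.02803 M of E.
Step 2:
                  G         E
  I           2.008   0.02805
  C         0.05606  -0.02803
  E           2.064 1.6962e-05
  solve Keq expr → x = -0.02803; check Q = 3.9820e-06
Then add 0.03688 M of E.
Step 3:
                  G         E
  I           2.064    0.0369
  C         0.07376  -0.03688
  E           2.138 1.8196e-05
  solve Keq expr → x = -0.03688; check Q = 3.9820e-06

x = -0.03688 M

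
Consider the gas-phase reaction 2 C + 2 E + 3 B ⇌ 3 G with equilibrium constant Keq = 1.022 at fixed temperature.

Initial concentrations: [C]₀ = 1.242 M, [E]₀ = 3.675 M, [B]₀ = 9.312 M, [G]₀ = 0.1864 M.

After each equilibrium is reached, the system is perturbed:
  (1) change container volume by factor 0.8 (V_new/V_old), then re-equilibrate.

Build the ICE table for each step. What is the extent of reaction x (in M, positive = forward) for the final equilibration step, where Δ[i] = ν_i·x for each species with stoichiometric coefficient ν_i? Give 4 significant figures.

x = 0.01126 M

Q₀ = 3.8499e-07 vs Keq = 1.022 ⇒ Q<K, forward
Step 1:
                   C          E          B          G
  I            1.242      3.675      9.312     0.1864
  C           -1.189     -1.189     -1.783      1.783
  E          0.05323      2.486      7.529       1.97
  solve Keq expr → x = 0.5944; check Q = 1.022
Then change container volume by factor 0.8 (V_new/V_old).
Step 2:
                   C          E          B          G
  I          0.06654      3.108      9.411      2.462
  C         -0.02252   -0.02252   -0.03378    0.03378
  E          0.04402      3.085      9.377      2.496
  solve Keq expr → x = 0.01126; check Q = 1.022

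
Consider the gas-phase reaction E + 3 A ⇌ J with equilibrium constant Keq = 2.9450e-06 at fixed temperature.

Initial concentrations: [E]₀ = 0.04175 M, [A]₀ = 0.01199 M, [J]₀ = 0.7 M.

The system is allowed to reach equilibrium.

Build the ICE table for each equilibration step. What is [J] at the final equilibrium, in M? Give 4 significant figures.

Q₀ = 9.7271e+06 vs Keq = 2.9450e-06 ⇒ Q>K, reverse
Step 1:
                   E          A          J
  init       0.04175    0.01199        0.7
  Δ              0.7        2.1       -0.7
  eq          0.7417      2.112 2.0576e-05
  solve Keq expr → x = -0.7; check Q = 2.9450e-06

[J]_eq = 2.0576e-05 M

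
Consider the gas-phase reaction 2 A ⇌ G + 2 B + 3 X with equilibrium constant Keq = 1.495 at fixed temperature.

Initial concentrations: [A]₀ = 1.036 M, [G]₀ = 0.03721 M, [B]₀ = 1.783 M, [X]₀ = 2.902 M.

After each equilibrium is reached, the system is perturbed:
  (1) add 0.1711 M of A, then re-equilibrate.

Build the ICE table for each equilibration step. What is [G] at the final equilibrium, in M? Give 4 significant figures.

Q₀ = 2.694 vs Keq = 1.495 ⇒ Q>K, reverse
Step 1:
                    A           G           B           X
  init          1.036     0.03721       1.783       2.902
  Δ           0.02754    -0.01377    -0.02754    -0.04131
  eq            1.064     0.02344       1.755       2.861
  solve Keq expr → x = -0.01377; check Q = 1.495
Then add 0.1711 M of A.
Step 2:
                    A           G           B           X
  init          1.235     0.02344       1.755       2.861
  Δ          -0.01287    0.006436     0.01287     0.01931
  eq            1.222     0.02988       1.768        2.88
  solve Keq expr → x = 0.006436; check Q = 1.495

[G]_eq = 0.02988 M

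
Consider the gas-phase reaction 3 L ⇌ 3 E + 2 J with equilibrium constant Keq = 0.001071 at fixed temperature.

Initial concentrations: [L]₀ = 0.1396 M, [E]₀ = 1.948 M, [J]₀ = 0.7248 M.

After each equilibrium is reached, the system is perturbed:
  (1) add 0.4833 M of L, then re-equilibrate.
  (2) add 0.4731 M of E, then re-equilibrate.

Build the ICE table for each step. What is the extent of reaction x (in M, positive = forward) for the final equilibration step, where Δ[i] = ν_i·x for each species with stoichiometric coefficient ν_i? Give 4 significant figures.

x = -0.01409 M

Q₀ = 1427 vs Keq = 0.001071 ⇒ Q>K, reverse
Step 1:
                    L           E           J
  init         0.1396       1.948      0.7248
  Δ             1.019      -1.019     -0.6792
  eq            1.158      0.9291     0.04556
  solve Keq expr → x = -0.3396; check Q = 0.001071
Then add 0.4833 M of L.
Step 2:
                    L           E           J
  init          1.642      0.9291     0.04556
  Δ           -0.0368      0.0368     0.02453
  eq            1.605      0.9659     0.07009
  solve Keq expr → x = 0.01227; check Q = 0.001071
Then add 0.4731 M of E.
Step 3:
                    L           E           J
  init          1.605       1.439     0.07009
  Δ           0.04227    -0.04227    -0.02818
  eq            1.647       1.397     0.04191
  solve Keq expr → x = -0.01409; check Q = 0.001071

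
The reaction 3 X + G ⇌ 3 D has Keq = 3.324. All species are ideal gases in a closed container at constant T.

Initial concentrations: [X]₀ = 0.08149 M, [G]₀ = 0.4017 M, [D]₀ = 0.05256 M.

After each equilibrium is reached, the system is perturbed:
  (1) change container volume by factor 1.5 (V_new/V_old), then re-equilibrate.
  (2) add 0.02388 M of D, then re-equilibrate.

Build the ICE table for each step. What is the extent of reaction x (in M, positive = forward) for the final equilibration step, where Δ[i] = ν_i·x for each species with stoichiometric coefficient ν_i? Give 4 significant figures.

Q₀ = 0.668 vs Keq = 3.324 ⇒ Q<K, forward
Step 1:
                   X          G          D
  I          0.08149     0.4017    0.05256
  C         -0.01753  -0.005843    0.01753
  E          0.06396     0.3959    0.07009
  solve Keq expr → x = 0.005843; check Q = 3.324
Then change container volume by factor 1.5 (V_new/V_old).
Step 2:
                   X          G          D
  I          0.04264     0.2639    0.04673
  C          0.00299 9.9665e-04   -0.00299
  E          0.04563     0.2649    0.04374
  solve Keq expr → x = -9.9665e-04; check Q = 3.324
Then add 0.02388 M of D.
Step 3:
                   X          G          D
  I          0.04563     0.2649    0.06762
  C          0.01205   0.004017   -0.01205
  E          0.05768     0.2689    0.05556
  solve Keq expr → x = -0.004017; check Q = 3.324

x = -0.004017 M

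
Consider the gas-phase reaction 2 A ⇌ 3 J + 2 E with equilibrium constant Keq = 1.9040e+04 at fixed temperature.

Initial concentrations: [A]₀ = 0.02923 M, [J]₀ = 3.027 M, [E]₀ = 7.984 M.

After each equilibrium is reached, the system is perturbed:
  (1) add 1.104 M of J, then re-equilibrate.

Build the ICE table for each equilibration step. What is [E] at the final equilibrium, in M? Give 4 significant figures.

[E]_eq = 7.634 M

Q₀ = 2.0693e+06 vs Keq = 1.9040e+04 ⇒ Q>K, reverse
Step 1:
                    A           J           E
  I           0.02923       3.027       7.984
  C              0.22       -0.33       -0.22
  E            0.2492       2.697       7.764
  solve Keq expr → x = -0.11; check Q = 1.9040e+04
Then add 1.104 M of J.
Step 2:
                    A           J           E
  I            0.2492       3.801       7.764
  C            0.1297     -0.1946     -0.1297
  E            0.3789       3.606       7.634
  solve Keq expr → x = -0.06486; check Q = 1.9040e+04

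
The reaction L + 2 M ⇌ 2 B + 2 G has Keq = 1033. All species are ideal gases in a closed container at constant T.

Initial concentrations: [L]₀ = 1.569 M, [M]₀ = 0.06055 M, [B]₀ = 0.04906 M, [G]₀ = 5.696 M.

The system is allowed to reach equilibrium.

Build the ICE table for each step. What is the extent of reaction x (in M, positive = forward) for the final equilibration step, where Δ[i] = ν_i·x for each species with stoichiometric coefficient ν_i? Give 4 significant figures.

x = 0.02339 M

Q₀ = 13.58 vs Keq = 1033 ⇒ Q<K, forward
Step 1:
                    L           M           B           G
  init          1.569     0.06055     0.04906       5.696
  Δ          -0.02339    -0.04678     0.04678     0.04678
  eq            1.546     0.01377     0.09584       5.743
  solve Keq expr → x = 0.02339; check Q = 1033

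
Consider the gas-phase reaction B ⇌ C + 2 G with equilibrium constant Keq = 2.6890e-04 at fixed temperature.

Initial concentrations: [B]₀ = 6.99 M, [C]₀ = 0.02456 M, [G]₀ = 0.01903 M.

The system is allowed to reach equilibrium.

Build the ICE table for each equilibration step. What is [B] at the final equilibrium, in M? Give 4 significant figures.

Q₀ = 1.2724e-06 vs Keq = 2.6890e-04 ⇒ Q<K, forward
Step 1:
                  B         C         G
  Initial      6.99   0.02456   0.01903
  Change   -0.06329   0.06329    0.1266
  Equil       6.927   0.08785    0.1456
  solve Keq expr → x = 0.06329; check Q = 2.6890e-04

[B]_eq = 6.927 M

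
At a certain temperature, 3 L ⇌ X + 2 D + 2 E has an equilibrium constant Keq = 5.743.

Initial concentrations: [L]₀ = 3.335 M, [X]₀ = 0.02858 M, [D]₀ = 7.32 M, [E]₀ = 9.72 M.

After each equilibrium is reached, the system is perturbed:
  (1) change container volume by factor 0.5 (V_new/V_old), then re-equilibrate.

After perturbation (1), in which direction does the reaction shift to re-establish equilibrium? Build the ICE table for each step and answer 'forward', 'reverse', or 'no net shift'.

Q₀ = 3.901 vs Keq = 5.743 ⇒ Q<K, forward
Step 1:
                  L         X         D         E
  I           3.335   0.02858      7.32      9.72
  C        -0.03518   0.01173   0.02345   0.02345
  E             3.3   0.04031     7.343     9.743
  solve Keq expr → x = 0.01173; check Q = 5.743
Then change container volume by factor 0.5 (V_new/V_old).
Step 2:
                  L         X         D         E
  I             6.6   0.08061     14.69     19.49
  C          0.1746   -0.0582   -0.1164   -0.1164
  E           6.774   0.02241     14.57     19.37
  solve Keq expr → x = -0.0582; check Q = 5.743

Direction: reverse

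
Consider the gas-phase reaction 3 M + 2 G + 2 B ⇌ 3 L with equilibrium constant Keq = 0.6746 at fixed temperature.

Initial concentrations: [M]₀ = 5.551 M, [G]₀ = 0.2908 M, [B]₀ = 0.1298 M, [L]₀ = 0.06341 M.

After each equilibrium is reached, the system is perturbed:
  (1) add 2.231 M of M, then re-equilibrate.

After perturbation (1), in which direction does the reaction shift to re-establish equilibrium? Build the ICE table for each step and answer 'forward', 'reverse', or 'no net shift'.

Q₀ = 0.001046 vs Keq = 0.6746 ⇒ Q<K, forward
Step 1:
                    M           G           B           L
  Initial       5.551      0.2908      0.1298     0.06341
  Change      -0.1326    -0.08841    -0.08841      0.1326
  Equil         5.418      0.2024     0.04139       0.196
  solve Keq expr → x = 0.0442; check Q = 0.6746
Then add 2.231 M of M.
Step 2:
                    M           G           B           L
  Initial       7.649      0.2024     0.04139       0.196
  Change     -0.01735    -0.01157    -0.01157     0.01735
  Equil         7.632      0.1908     0.02983      0.2134
  solve Keq expr → x = 0.005784; check Q = 0.6746

Direction: forward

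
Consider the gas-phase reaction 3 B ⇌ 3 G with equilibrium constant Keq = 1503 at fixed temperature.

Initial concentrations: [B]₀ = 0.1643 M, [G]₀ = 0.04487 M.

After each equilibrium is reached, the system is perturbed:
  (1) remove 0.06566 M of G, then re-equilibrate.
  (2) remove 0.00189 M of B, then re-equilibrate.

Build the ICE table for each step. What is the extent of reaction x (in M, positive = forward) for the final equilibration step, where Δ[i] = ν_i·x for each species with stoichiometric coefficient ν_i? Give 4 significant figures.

Q₀ = 0.02037 vs Keq = 1503 ⇒ Q<K, forward
Step 1:
                    B           G
  I            0.1643     0.04487
  C           -0.1475      0.1475
  E           0.01679      0.1924
  solve Keq expr → x = 0.04917; check Q = 1503
Then remove 0.06566 M of G.
Step 2:
                    B           G
  I           0.01679      0.1267
  C         -0.005272    0.005272
  E           0.01152       0.132
  solve Keq expr → x = 0.001757; check Q = 1503
Then remove 0.00189 M of B.
Step 3:
                    B           G
  I          0.009632       0.132
  C          0.001738   -0.001738
  E           0.01137      0.1302
  solve Keq expr → x = -5.7942e-04; check Q = 1503

x = -5.7942e-04 M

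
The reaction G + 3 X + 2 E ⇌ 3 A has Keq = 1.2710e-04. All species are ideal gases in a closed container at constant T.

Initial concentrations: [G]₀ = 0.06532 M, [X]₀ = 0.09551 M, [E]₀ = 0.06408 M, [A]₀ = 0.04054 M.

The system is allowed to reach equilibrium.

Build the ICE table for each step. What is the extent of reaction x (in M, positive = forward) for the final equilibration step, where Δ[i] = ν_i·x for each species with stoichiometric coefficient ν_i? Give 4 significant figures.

x = -0.01332 M

Q₀ = 285.1 vs Keq = 1.2710e-04 ⇒ Q>K, reverse
Step 1:
                    G           X           E           A
  Initial     0.06532     0.09551     0.06408     0.04054
  Change      0.01332     0.03995     0.02663    -0.03995
  Equil       0.07864      0.1355     0.09071  5.8910e-04
  solve Keq expr → x = -0.01332; check Q = 1.2710e-04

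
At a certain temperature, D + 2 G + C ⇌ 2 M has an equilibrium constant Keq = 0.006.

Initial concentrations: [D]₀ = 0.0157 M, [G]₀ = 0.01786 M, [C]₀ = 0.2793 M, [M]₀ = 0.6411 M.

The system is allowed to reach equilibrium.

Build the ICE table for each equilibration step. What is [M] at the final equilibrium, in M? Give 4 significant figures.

Q₀ = 2.9384e+05 vs Keq = 0.006 ⇒ Q>K, reverse
Step 1:
                   D          G          C          M
  init        0.0157    0.01786     0.2793     0.6411
  Δ           0.3097     0.6195     0.3097    -0.6195
  eq          0.3254     0.6373      0.589    0.02162
  solve Keq expr → x = -0.3097; check Q = 0.006

[M]_eq = 0.02162 M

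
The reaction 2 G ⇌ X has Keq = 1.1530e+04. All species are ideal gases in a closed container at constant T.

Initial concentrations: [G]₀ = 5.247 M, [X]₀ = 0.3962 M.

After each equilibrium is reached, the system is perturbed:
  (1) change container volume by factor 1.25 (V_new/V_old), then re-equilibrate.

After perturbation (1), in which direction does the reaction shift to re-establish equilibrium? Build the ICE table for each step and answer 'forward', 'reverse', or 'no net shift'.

Direction: reverse

Q₀ = 0.01439 vs Keq = 1.1530e+04 ⇒ Q<K, forward
Step 1:
                   G          X
  init         5.247     0.3962
  Δ           -5.231      2.615
  eq         0.01616      3.012
  solve Keq expr → x = 2.615; check Q = 1.1530e+04
Then change container volume by factor 1.25 (V_new/V_old).
Step 2:
                   G          X
  init       0.01293      2.409
  Δ         0.001524 -7.6191e-04
  eq         0.01445      2.409
  solve Keq expr → x = -7.6191e-04; check Q = 1.1530e+04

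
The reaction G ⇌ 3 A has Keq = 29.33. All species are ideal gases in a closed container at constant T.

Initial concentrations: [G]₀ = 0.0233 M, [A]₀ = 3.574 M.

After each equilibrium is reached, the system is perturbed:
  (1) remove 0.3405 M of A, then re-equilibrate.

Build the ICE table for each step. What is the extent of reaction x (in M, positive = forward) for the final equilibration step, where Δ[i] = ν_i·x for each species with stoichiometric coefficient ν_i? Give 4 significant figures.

x = 0.06957 M

Q₀ = 1959 vs Keq = 29.33 ⇒ Q>K, reverse
Step 1:
                    G           A
  Initial      0.0233       3.574
  Change       0.4122      -1.236
  Equil        0.4355       2.338
  solve Keq expr → x = -0.4122; check Q = 29.33
Then remove 0.3405 M of A.
Step 2:
                    G           A
  Initial      0.4355       1.997
  Change     -0.06957      0.2087
  Equil        0.3659       2.206
  solve Keq expr → x = 0.06957; check Q = 29.33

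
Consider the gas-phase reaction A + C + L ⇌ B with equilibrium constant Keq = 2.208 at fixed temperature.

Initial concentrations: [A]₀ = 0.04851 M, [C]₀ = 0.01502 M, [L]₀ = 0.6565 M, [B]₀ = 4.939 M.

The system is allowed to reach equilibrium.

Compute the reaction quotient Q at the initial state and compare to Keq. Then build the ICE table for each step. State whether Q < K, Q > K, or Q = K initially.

Q₀ = 1.0325e+04; Q > K (proceeds reverse)

Q₀ = 1.0325e+04 vs Keq = 2.208 ⇒ Q>K, reverse
Step 1:
                  A         C         L         B
  I         0.04851   0.01502    0.6565     4.939
  C           1.004     1.004     1.004    -1.004
  E           1.053     1.019     1.661     3.935
  solve Keq expr → x = -1.004; check Q = 2.208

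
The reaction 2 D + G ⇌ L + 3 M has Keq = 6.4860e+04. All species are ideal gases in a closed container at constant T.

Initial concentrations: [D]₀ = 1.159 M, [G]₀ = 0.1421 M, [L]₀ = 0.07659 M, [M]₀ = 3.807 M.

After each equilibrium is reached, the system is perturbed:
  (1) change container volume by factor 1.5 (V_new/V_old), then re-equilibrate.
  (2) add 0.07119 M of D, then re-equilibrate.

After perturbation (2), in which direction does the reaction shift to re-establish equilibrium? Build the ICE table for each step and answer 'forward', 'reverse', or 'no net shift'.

Q₀ = 22.14 vs Keq = 6.4860e+04 ⇒ Q<K, forward
Step 1:
                    D           G           L           M
  I             1.159      0.1421     0.07659       3.807
  C           -0.2835     -0.1418      0.1418      0.4253
  E            0.8755  3.3300e-04      0.2184       4.232
  solve Keq expr → x = 0.1418; check Q = 6.4860e+04
Then change container volume by factor 1.5 (V_new/V_old).
Step 2:
                    D           G           L           M
  I            0.5836  2.2200e-04      0.1456       2.822
  C       -1.4763e-04 -7.3815e-05  7.3815e-05  2.2144e-04
  E            0.5835  1.4818e-04      0.1456       2.822
  solve Keq expr → x = 7.3815e-05; check Q = 6.4860e+04
Then add 0.07119 M of D.
Step 3:
                    D           G           L           M
  I            0.6547  1.4818e-04      0.1456       2.822
  C       -6.0833e-05 -3.0417e-05  3.0417e-05  9.1250e-05
  E            0.6546  1.1777e-04      0.1457       2.822
  solve Keq expr → x = 3.0417e-05; check Q = 6.4860e+04

Direction: forward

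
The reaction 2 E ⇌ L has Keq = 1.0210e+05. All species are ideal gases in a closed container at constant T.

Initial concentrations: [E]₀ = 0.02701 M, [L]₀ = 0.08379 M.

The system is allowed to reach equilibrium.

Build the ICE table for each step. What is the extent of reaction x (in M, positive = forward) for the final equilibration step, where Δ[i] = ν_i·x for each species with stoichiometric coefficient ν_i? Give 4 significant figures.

Q₀ = 114.9 vs Keq = 1.0210e+05 ⇒ Q<K, forward
Step 1:
                   E          L
  I          0.02701    0.08379
  C         -0.02604    0.01302
  E       9.7374e-04    0.09681
  solve Keq expr → x = 0.01302; check Q = 1.0210e+05

x = 0.01302 M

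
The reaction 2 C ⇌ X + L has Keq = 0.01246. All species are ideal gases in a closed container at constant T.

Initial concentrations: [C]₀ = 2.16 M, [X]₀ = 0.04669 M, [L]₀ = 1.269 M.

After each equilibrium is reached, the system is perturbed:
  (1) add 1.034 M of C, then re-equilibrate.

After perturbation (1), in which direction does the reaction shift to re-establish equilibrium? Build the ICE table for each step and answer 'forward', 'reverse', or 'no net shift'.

Q₀ = 0.0127 vs Keq = 0.01246 ⇒ Q>K, reverse
Step 1:
                    C           X           L
  Initial        2.16     0.04669       1.269
  Change     0.001569 -7.8464e-04 -7.8464e-04
  Equil         2.162     0.04591       1.268
  solve Keq expr → x = -7.8464e-04; check Q = 0.01246
Then add 1.034 M of C.
Step 2:
                    C           X           L
  Initial       3.196     0.04591       1.268
  Change     -0.09102     0.04551     0.04551
  Equil         3.105     0.09141       1.314
  solve Keq expr → x = 0.04551; check Q = 0.01246

Direction: forward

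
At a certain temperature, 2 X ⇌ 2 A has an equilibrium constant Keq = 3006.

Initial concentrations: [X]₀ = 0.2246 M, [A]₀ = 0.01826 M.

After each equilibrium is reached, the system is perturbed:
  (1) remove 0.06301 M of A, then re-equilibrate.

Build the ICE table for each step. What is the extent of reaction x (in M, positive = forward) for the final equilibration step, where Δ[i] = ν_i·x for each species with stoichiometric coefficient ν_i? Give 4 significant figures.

x = 5.6433e-04 M

Q₀ = 0.00661 vs Keq = 3006 ⇒ Q<K, forward
Step 1:
                  X         A
  init       0.2246   0.01826
  Δ         -0.2202    0.2202
  eq        0.00435    0.2385
  solve Keq expr → x = 0.1101; check Q = 3006
Then remove 0.06301 M of A.
Step 2:
                  X         A
  init      0.00435    0.1755
  Δ       -0.001129  0.001129
  eq       0.003222    0.1766
  solve Keq expr → x = 5.6433e-04; check Q = 3006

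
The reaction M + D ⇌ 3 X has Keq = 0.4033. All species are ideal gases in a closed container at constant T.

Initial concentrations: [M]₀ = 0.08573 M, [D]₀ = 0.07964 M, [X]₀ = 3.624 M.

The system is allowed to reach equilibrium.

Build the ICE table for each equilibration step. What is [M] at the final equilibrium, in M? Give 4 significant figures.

Q₀ = 6971 vs Keq = 0.4033 ⇒ Q>K, reverse
Step 1:
                   M          D          X
  init       0.08573    0.07964      3.624
  Δ           0.9555     0.9555     -2.866
  eq           1.041      1.035     0.7575
  solve Keq expr → x = -0.9555; check Q = 0.4033

[M]_eq = 1.041 M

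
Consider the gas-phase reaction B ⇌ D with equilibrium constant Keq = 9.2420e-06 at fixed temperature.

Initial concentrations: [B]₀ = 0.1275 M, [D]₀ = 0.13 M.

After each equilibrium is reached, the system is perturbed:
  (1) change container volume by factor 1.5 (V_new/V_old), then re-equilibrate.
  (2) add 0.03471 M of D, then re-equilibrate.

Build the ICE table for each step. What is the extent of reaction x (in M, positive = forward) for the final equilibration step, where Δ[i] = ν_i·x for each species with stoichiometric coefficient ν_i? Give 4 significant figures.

Q₀ = 1.02 vs Keq = 9.2420e-06 ⇒ Q>K, reverse
Step 1:
                  B         D
  I          0.1275      0.13
  C            0.13     -0.13
  E          0.2575 2.3798e-06
  solve Keq expr → x = -0.13; check Q = 9.2420e-06
Then change container volume by factor 1.5 (V_new/V_old).
Step 2:
                  B         D
  I          0.1717 1.5865e-06
  C               0         0
  E          0.1717 1.5865e-06
  solve Keq expr → x = 0; check Q = 9.2420e-06
Then add 0.03471 M of D.
Step 3:
                  B         D
  I          0.1717   0.03471
  C         0.03471  -0.03471
  E          0.2064 1.9073e-06
  solve Keq expr → x = -0.03471; check Q = 9.2420e-06

x = -0.03471 M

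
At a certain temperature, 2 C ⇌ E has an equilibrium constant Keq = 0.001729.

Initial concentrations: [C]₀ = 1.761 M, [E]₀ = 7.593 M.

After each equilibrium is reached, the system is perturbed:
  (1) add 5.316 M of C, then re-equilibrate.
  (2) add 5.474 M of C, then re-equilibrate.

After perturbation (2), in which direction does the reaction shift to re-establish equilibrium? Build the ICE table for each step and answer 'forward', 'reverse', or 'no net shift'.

Direction: forward

Q₀ = 2.448 vs Keq = 0.001729 ⇒ Q>K, reverse
Step 1:
                  C         E
  I           1.761     7.593
  C           14.29    -7.147
  E           16.06    0.4457
  solve Keq expr → x = -7.147; check Q = 0.001729
Then add 5.316 M of C.
Step 2:
                  C         E
  I           21.37    0.4457
  C         -0.6005    0.3003
  E           20.77     0.746
  solve Keq expr → x = 0.3003; check Q = 0.001729
Then add 5.474 M of C.
Step 3:
                  C         E
  I           26.25     0.746
  C         -0.7549    0.3775
  E           25.49     1.123
  solve Keq expr → x = 0.3775; check Q = 0.001729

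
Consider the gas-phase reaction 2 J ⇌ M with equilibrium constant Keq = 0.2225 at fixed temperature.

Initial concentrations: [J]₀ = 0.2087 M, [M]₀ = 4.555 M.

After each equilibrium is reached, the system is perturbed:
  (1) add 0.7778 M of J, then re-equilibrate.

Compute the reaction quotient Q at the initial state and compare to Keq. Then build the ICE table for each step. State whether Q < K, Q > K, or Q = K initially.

Q₀ = 104.6 vs Keq = 0.2225 ⇒ Q>K, reverse
Step 1:
                   J          M
  I           0.2087      4.555
  C             3.38      -1.69
  E            3.588      2.865
  solve Keq expr → x = -1.69; check Q = 0.2225
Then add 0.7778 M of J.
Step 2:
                   J          M
  I            4.366      2.865
  C          -0.5958     0.2979
  E             3.77      3.163
  solve Keq expr → x = 0.2979; check Q = 0.2225

Q₀ = 104.6; Q > K (proceeds reverse)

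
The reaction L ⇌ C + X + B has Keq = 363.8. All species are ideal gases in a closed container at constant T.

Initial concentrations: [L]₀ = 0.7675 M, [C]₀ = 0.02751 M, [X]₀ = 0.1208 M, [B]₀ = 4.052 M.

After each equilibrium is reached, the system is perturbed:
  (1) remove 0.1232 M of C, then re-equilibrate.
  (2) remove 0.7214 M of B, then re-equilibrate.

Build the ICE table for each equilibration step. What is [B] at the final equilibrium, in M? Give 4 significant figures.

[B]_eq = 4.092 M

Q₀ = 0.01754 vs Keq = 363.8 ⇒ Q<K, forward
Step 1:
                    L           C           X           B
  Initial      0.7675     0.02751      0.1208       4.052
  Change      -0.7584      0.7584      0.7584      0.7584
  Equil      0.009136      0.7859      0.8792        4.81
  solve Keq expr → x = 0.7584; check Q = 363.8
Then remove 0.1232 M of C.
Step 2:
                    L           C           X           B
  Initial    0.009136      0.6627      0.8792        4.81
  Change    -0.001401    0.001401    0.001401    0.001401
  Equil      0.007734      0.6641      0.8806       4.812
  solve Keq expr → x = 0.001401; check Q = 363.8
Then remove 0.7214 M of B.
Step 3:
                    L           C           X           B
  Initial    0.007734      0.6641      0.8806        4.09
  Change    -0.001138    0.001138    0.001138    0.001138
  Equil      0.006596      0.6652      0.8817       4.092
  solve Keq expr → x = 0.001138; check Q = 363.8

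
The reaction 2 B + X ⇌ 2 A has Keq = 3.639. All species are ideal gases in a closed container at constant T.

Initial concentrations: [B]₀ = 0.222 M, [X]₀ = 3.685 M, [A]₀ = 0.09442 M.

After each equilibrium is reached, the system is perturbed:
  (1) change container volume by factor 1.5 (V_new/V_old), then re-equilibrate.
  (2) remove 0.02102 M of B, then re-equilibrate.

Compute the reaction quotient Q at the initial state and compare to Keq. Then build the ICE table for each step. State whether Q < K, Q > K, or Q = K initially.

Q₀ = 0.04909; Q < K (proceeds forward)

Q₀ = 0.04909 vs Keq = 3.639 ⇒ Q<K, forward
Step 1:
                    B           X           A
  Initial       0.222       3.685     0.09442
  Change      -0.1536    -0.07678      0.1536
  Equil       0.06844       3.608       0.248
  solve Keq expr → x = 0.07678; check Q = 3.639
Then change container volume by factor 1.5 (V_new/V_old).
Step 2:
                    B           X           A
  Initial     0.04562       2.405      0.1653
  Change     0.007632    0.003816   -0.007632
  Equil       0.05326       2.409      0.1577
  solve Keq expr → x = -0.003816; check Q = 3.639
Then remove 0.02102 M of B.
Step 3:
                    B           X           A
  Initial     0.03224       2.409      0.1577
  Change      0.01566    0.007828    -0.01566
  Equil       0.04789       2.417       0.142
  solve Keq expr → x = -0.007828; check Q = 3.639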